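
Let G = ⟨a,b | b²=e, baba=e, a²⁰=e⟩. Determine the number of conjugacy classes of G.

The conjugacy classes (representative and size) are:
  [e] (size 1), [a] (size 2), [a¹⁸] (size 2), [a³] (size 2), [a⁴] (size 2), [a¹⁵] (size 2), [a¹⁴] (size 2), [a⁷] (size 2), [a¹²] (size 2), [a¹¹] (size 2), [a¹⁰] (size 1), [a¹⁸b] (size 10), [a⁵b] (size 10).
Class equation: 1 + 2 + 2 + 2 + 2 + 2 + 2 + 2 + 2 + 2 + 1 + 10 + 10 = 40 = |G|. So G has 13 conjugacy classes.

Answer: 13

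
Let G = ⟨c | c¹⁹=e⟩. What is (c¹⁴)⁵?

Compute successive powers of (c¹⁴), reducing at each step:
  (c¹⁴)²: (c¹⁴) · c¹⁴ = c⁹
  (c¹⁴)³: (c⁹) · c¹⁴ = c⁴
  (c¹⁴)⁴: (c⁴) · c¹⁴ = c¹⁸
  (c¹⁴)⁵: (c¹⁸) · c¹⁴ = c¹³

Answer: c¹³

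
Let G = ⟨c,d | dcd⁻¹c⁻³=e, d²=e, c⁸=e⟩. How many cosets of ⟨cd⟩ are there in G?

First find ord(cd) by computing successive powers:
  (cd)¹ = cd, (cd)² = c⁴, (cd)³ = c⁵d, (cd)⁴ = e.
So |⟨cd⟩| = ord(cd) = 4. With |G| = 16, by Lagrange [G : ⟨cd⟩] = 16/4 = 4.

Answer: 4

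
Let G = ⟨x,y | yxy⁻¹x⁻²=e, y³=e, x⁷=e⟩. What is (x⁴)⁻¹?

The order of (x⁴) is 7 (smallest k with (x⁴)ᵏ = e), so (x⁴)⁻¹ = (x⁴)⁶ = x³.
Check: (x⁴) · (x³) → (x⁴) · x³ = e, giving e as required.

Answer: x³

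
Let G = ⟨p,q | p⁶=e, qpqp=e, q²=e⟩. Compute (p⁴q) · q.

Compute (p⁴q) · q by multiplying left to right and reducing via the relations at each step:
  (p⁴q) · q = p⁴

Answer: p⁴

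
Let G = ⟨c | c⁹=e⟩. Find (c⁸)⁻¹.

The order of (c⁸) is 9 (smallest k with (c⁸)ᵏ = e), so (c⁸)⁻¹ = (c⁸)⁸ = c.
Check: (c⁸) · c → (c⁸) · c = e, giving e as required.

Answer: c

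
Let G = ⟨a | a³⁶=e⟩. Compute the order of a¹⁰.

Compute successive powers until reaching e:
  (a¹⁰)¹ = a¹⁰, (a¹⁰)² = a²⁰, (a¹⁰)³ = a³⁰, (a¹⁰)⁴ = a⁴, (a¹⁰)⁵ = a¹⁴, (a¹⁰)⁶ = a²⁴, (a¹⁰)⁷ = a³⁴, (a¹⁰)⁸ = a⁸, (a¹⁰)⁹ = a¹⁸, (a¹⁰)¹⁰ = a²⁸, (a¹⁰)¹¹ = a², (a¹⁰)¹² = a¹², (a¹⁰)¹³ = a²², (a¹⁰)¹⁴ = a³², (a¹⁰)¹⁵ = a⁶, (a¹⁰)¹⁶ = a¹⁶, (a¹⁰)¹⁷ = a²⁶, (a¹⁰)¹⁸ = e.
The smallest positive k with (a¹⁰)ᵏ = e is 18.

Answer: 18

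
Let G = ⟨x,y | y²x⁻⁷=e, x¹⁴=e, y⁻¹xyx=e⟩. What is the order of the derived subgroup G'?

G' = [G, G] is generated by all commutators. The generator-pair commutators are: [x, y] = x².
The subgroup they normally generate is {e, x², x⁴, x⁶, x⁸, x¹⁰, x¹²}, of order 7.
Check: |G/G'| = 28/7 = 4 is the order of the abelianisation.

Answer: 7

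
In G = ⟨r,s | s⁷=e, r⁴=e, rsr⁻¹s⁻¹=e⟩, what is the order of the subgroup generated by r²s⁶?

|⟨r²s⁶⟩| equals the order of r²s⁶. Compute successive powers until reaching e:
  (r²s⁶)¹ = r²s⁶, (r²s⁶)² = s⁵, (r²s⁶)³ = r²s⁴, (r²s⁶)⁴ = s³, (r²s⁶)⁵ = r²s², (r²s⁶)⁶ = s, (r²s⁶)⁷ = r², (r²s⁶)⁸ = s⁶, (r²s⁶)⁹ = r²s⁵, (r²s⁶)¹⁰ = s⁴, (r²s⁶)¹¹ = r²s³, (r²s⁶)¹² = s², (r²s⁶)¹³ = r²s, (r²s⁶)¹⁴ = e.
The smallest positive k with (r²s⁶)ᵏ = e is 14, so |⟨r²s⁶⟩| = 14.

Answer: 14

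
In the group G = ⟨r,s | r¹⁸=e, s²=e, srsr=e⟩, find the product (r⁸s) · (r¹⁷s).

Compute (r⁸s) · (r¹⁷s) by multiplying left to right and reducing via the relations at each step:
  (r⁸s) · r¹⁷ = r⁹s
  (r⁹s) · s = r⁹

Answer: r⁹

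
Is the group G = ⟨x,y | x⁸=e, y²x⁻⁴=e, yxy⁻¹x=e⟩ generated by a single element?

Every cyclic group is abelian. But x·y = xy while y·x = x³y⁻¹, so x·y ≠ y·x and G is not abelian. Hence G is not cyclic.

Answer: No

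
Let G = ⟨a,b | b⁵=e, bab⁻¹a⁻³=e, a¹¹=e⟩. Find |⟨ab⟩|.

|⟨ab⟩| equals the order of ab. Compute successive powers until reaching e:
  (ab)¹ = ab, (ab)² = a⁴b², (ab)³ = a²b³, (ab)⁴ = a⁷b⁴, (ab)⁵ = e.
The smallest positive k with (ab)ᵏ = e is 5, so |⟨ab⟩| = 5.

Answer: 5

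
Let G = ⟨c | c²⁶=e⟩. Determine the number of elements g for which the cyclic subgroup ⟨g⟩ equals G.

G is cyclic of order 26. An element generates G iff its order is 26, and a cyclic group of order 26 has exactly φ(26) = 12 such elements.

Answer: 12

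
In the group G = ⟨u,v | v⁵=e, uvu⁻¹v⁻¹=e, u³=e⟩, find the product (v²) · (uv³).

Compute (v²) · (uv³) by multiplying left to right and reducing via the relations at each step:
  (v²) · u = uv²
  (uv²) · v³ = u

Answer: u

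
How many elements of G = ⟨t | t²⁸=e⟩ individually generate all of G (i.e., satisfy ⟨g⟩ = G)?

G is cyclic of order 28. An element generates G iff its order is 28, and a cyclic group of order 28 has exactly φ(28) = 12 such elements.

Answer: 12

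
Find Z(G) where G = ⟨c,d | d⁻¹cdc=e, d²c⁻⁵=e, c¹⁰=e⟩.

An element z ∈ Z(G) iff z commutes with every generator.
For example c⁵ is central: (c⁵)·c = c⁶ = c·(c⁵); (c⁵)·d = d⁻¹ = d·(c⁵).
Whereas c ∉ Z(G) since c·d = cd ≠ c⁴d⁻¹ = d·c.
Checking each of the 20 elements this way gives Z(G) = {e, c⁵}, of order 2.

Answer: {e, c⁵}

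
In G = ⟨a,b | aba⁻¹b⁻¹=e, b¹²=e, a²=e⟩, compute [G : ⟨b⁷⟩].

First find ord(b⁷) by computing successive powers:
  (b⁷)¹ = b⁷, (b⁷)² = b², (b⁷)³ = b⁹, (b⁷)⁴ = b⁴, (b⁷)⁵ = b¹¹, (b⁷)⁶ = b⁶, (b⁷)⁷ = b, (b⁷)⁸ = b⁸, (b⁷)⁹ = b³, (b⁷)¹⁰ = b¹⁰, (b⁷)¹¹ = b⁵, (b⁷)¹² = e.
So |⟨b⁷⟩| = ord(b⁷) = 12. With |G| = 24, by Lagrange [G : ⟨b⁷⟩] = 24/12 = 2.

Answer: 2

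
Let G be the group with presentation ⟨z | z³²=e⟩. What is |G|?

G is generated by a single element, so G is cyclic. The relator gives z³² = e and no smaller power is forced to be e, so the 32 powers {e, z, z², z³, z⁴, z⁵, z⁶, z⁷, z⁸, z⁹, z²², z²³, z²¹, z²⁰, z²⁴, z²⁵, z²⁶, z²⁷, z²⁸, z²⁹, z³¹, z³⁰, z¹², z¹³, z¹¹, z¹⁰, z¹⁴, z¹⁵, z¹⁶, z¹⁷, z¹⁸, z¹⁹} are distinct. Hence |G| = 32.

Answer: 32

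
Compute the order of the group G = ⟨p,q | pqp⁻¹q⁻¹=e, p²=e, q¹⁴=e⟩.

Enumerate words in the generators, reducing via the relations: the distinct elements are
  {e, p, q, pq, q², q³, q⁴, q⁵, q⁶, q⁷, q⁸, q⁹, pq², pq³, pq⁴, pq⁵, pq⁶, pq⁷, pq⁸, pq⁹, q¹², q¹³, q¹¹, q¹⁰, pq¹², pq¹³, pq¹¹, pq¹⁰}.
No further products give new elements, so |G| = 28.

Answer: 28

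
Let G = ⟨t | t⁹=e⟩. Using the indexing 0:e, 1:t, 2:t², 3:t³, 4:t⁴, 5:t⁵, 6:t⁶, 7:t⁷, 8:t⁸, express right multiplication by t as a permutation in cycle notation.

(0 1 2 3 4 5 6 7 8)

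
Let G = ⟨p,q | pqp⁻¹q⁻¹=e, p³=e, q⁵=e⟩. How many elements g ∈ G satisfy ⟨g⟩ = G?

G is cyclic of order 15. An element generates G iff its order is 15, and a cyclic group of order 15 has exactly φ(15) = 8 such elements.

Answer: 8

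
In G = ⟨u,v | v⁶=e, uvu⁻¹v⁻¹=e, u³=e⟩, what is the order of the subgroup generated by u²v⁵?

|⟨u²v⁵⟩| equals the order of u²v⁵. Compute successive powers until reaching e:
  (u²v⁵)¹ = u²v⁵, (u²v⁵)² = uv⁴, (u²v⁵)³ = v³, (u²v⁵)⁴ = u²v², (u²v⁵)⁵ = uv, (u²v⁵)⁶ = e.
The smallest positive k with (u²v⁵)ᵏ = e is 6, so |⟨u²v⁵⟩| = 6.

Answer: 6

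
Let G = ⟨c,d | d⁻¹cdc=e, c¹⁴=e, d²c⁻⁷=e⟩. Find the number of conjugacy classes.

The conjugacy classes (representative and size) are:
  [e] (size 1), [c¹³] (size 2), [c¹²] (size 2), [c¹¹] (size 2), [c⁴] (size 2), [c⁵] (size 2), [c⁸] (size 2), [c⁷] (size 1), [c⁵d⁻¹] (size 7), [c⁵d] (size 7).
Class equation: 1 + 2 + 2 + 2 + 2 + 2 + 2 + 1 + 7 + 7 = 28 = |G|. So G has 10 conjugacy classes.

Answer: 10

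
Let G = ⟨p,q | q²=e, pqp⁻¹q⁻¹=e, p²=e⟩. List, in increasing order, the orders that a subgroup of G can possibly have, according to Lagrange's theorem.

|G| = 4 = 2². By Lagrange's theorem the order of any subgroup divides 4; the divisors of 4 are 1, 2, 4.

Answer: 1, 2, 4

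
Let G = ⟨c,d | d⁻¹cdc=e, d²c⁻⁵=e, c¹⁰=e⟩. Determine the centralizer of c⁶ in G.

⟨c⁶⟩ ⊆ C_G(c⁶) since powers of c⁶ commute with c⁶; so |C_G(c⁶)| ≥ |⟨c⁶⟩| = 5.
By orbit–stabilizer, |C_G(c⁶)| = |G| / |conj. class of c⁶| = 20 / 2 = 10.
The 10 elements commuting with c⁶ are {e, c, c², c³, c⁴, c⁵, c⁶, c⁷, c⁸, c⁹}.

Answer: {e, c, c², c³, c⁴, c⁵, c⁶, c⁷, c⁸, c⁹}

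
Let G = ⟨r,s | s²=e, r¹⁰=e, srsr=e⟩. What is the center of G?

An element z ∈ Z(G) iff z commutes with every generator.
For example r⁵ is central: (r⁵)·r = r⁶ = r·(r⁵); (r⁵)·s = r⁵s = s·(r⁵).
Whereas r ∉ Z(G) since r·s = rs ≠ r⁹s = s·r.
Checking each of the 20 elements this way gives Z(G) = {e, r⁵}, of order 2.

Answer: {e, r⁵}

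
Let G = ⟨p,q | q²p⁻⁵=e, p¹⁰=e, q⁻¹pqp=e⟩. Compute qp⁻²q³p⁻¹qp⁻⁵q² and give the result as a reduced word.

Multiply left to right, reducing at each step:
  q · p⁻² = p²q
  (p²q) · q³ = p²
  (p²) · p⁻¹ = p
  p · q = pq
  (pq) · p⁻⁵ = pq⁻¹
  (pq⁻¹) · q² = pq

Answer: pq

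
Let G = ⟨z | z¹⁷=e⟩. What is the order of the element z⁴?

Compute successive powers until reaching e:
  (z⁴)¹ = z⁴, (z⁴)² = z⁸, (z⁴)³ = z¹², (z⁴)⁴ = z¹⁶, (z⁴)⁵ = z³, (z⁴)⁶ = z⁷, (z⁴)⁷ = z¹¹, (z⁴)⁸ = z¹⁵, (z⁴)⁹ = z², (z⁴)¹⁰ = z⁶, (z⁴)¹¹ = z¹⁰, (z⁴)¹² = z¹⁴, (z⁴)¹³ = z, (z⁴)¹⁴ = z⁵, (z⁴)¹⁵ = z⁹, (z⁴)¹⁶ = z¹³, (z⁴)¹⁷ = e.
The smallest positive k with (z⁴)ᵏ = e is 17.

Answer: 17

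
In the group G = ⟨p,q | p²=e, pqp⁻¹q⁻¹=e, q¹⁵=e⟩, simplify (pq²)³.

Compute successive powers of (pq²), reducing at each step:
  (pq²)²: (pq²) · p = q²;   (q²) · q² = q⁴
  (pq²)³: (q⁴) · p = pq⁴;   (pq⁴) · q² = pq⁶

Answer: pq⁶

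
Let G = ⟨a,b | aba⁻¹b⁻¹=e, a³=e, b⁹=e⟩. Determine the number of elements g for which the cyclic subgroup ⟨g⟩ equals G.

⟨g⟩ = G would require ord(g) = |G| = 27, but the maximum element order in G is 9 < 27. So G is not cyclic and no single element generates it: the count is 0.

Answer: 0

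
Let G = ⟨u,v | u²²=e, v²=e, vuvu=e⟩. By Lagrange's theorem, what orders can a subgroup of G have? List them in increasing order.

|G| = 44 = 2² · 11. By Lagrange's theorem the order of any subgroup divides 44; the divisors of 44 are 1, 2, 4, 11, 22, 44.

Answer: 1, 2, 4, 11, 22, 44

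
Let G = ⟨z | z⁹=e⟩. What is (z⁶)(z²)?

Compute (z⁶) · (z²) by multiplying left to right and reducing via the relations at each step:
  (z⁶) · z² = z⁸

Answer: z⁸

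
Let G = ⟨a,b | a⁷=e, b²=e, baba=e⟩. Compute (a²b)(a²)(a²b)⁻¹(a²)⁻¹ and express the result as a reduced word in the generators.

[(a²b), (a²)] = (a²b)·(a²)·(a²b)⁻¹·(a²)⁻¹.
  (a²b) · (a²) = b
  b · (a²b) = a⁵
  (a⁵) · (a⁵) = a³

Answer: a³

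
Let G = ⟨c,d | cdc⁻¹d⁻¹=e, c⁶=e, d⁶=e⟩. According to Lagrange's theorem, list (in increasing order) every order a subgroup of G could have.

|G| = 36 = 2² · 3². By Lagrange's theorem the order of any subgroup divides 36; the divisors of 36 are 1, 2, 3, 4, 6, 9, 12, 18, 36.

Answer: 1, 2, 3, 4, 6, 9, 12, 18, 36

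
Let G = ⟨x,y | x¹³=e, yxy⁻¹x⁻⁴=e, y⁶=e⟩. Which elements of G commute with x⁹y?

⟨x⁹y⟩ ⊆ C_G(x⁹y) since powers of x⁹y commute with x⁹y; so |C_G(x⁹y)| ≥ |⟨x⁹y⟩| = 6.
By orbit–stabilizer, |C_G(x⁹y)| = |G| / |conj. class of x⁹y| = 78 / 13 = 6.
The 6 elements commuting with x⁹y are {e, xy⁵, x⁹y, x⁶y², x⁷y³, x¹¹y⁴}.

Answer: {e, xy⁵, x⁹y, x⁶y², x⁷y³, x¹¹y⁴}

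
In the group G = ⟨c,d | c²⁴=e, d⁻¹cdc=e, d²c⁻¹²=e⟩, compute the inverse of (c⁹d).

The order of (c⁹d) is 4 (smallest k with (c⁹d)ᵏ = e), so (c⁹d)⁻¹ = (c⁹d)³ = c⁹d⁻¹.
Check: (c⁹d) · (c⁹d⁻¹) → (c⁹d) · c⁹ = d;   d · d⁻¹ = e, giving e as required.

Answer: c⁹d⁻¹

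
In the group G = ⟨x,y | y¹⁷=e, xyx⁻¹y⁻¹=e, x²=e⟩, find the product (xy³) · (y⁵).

Compute (xy³) · (y⁵) by multiplying left to right and reducing via the relations at each step:
  (xy³) · y⁵ = xy⁸

Answer: xy⁸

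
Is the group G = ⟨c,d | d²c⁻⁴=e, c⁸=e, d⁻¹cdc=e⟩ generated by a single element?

Every cyclic group is abelian. But c·d = cd while d·c = c³d⁻¹, so c·d ≠ d·c and G is not abelian. Hence G is not cyclic.

Answer: No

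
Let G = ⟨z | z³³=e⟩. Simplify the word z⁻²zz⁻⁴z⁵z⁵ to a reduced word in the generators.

Multiply left to right, reducing at each step:
  (z³¹) · z = z³²
  (z³²) · z⁻⁴ = z²⁸
  (z²⁸) · z⁵ = e
  e · z⁵ = z⁵

Answer: z⁵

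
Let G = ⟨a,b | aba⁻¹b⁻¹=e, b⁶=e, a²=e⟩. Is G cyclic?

|G| = 12, but the maximum element order in G is 6 < 12. No single element generates all of G, so G is not cyclic.

Answer: No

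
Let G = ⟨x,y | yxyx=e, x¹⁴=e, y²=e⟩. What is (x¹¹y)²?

Compute successive powers of (x¹¹y), reducing at each step:
  (x¹¹y)²: (x¹¹y) · x¹¹ = y;   y · y = e

Answer: e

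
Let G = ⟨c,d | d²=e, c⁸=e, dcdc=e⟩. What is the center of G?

An element z ∈ Z(G) iff z commutes with every generator.
For example c⁴ is central: (c⁴)·c = c⁵ = c·(c⁴); (c⁴)·d = c⁴d = d·(c⁴).
Whereas c ∉ Z(G) since c·d = cd ≠ c⁷d = d·c.
Checking each of the 16 elements this way gives Z(G) = {e, c⁴}, of order 2.

Answer: {e, c⁴}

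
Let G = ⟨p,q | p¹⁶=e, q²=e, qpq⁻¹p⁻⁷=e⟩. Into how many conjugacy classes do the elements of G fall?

The conjugacy classes (representative and size) are:
  [e] (size 1), [p] (size 2), [p¹⁴] (size 2), [p³] (size 2), [p⁴] (size 2), [p¹⁰] (size 2), [p⁸] (size 1), [p⁹] (size 2), [p¹¹] (size 2), [p¹⁰q] (size 8), [pq] (size 8).
Class equation: 1 + 2 + 2 + 2 + 2 + 2 + 1 + 2 + 2 + 8 + 8 = 32 = |G|. So G has 11 conjugacy classes.

Answer: 11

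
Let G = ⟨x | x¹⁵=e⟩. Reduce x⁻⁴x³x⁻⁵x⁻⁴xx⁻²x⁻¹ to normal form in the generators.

Multiply left to right, reducing at each step:
  (x¹¹) · x³ = x¹⁴
  (x¹⁴) · x⁻⁵ = x⁹
  (x⁹) · x⁻⁴ = x⁵
  (x⁵) · x = x⁶
  (x⁶) · x⁻² = x⁴
  (x⁴) · x⁻¹ = x³

Answer: x³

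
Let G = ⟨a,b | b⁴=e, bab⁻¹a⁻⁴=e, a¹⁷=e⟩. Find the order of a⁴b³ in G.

Compute successive powers until reaching e:
  (a⁴b³)¹ = a⁴b³, (a⁴b³)² = a⁵b², (a⁴b³)³ = ab, (a⁴b³)⁴ = e.
The smallest positive k with (a⁴b³)ᵏ = e is 4.

Answer: 4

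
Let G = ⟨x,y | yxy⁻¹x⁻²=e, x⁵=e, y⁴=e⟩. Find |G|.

Enumerate words in the generators, reducing via the relations: the distinct elements are
  {e, x, y, xy, x², x³, x⁴, y², y³, xy², xy³, x²y, x³y, x⁴y, x²y², x²y³, x³y², x³y³, x⁴y², x⁴y³}.
No further products give new elements, so |G| = 20.

Answer: 20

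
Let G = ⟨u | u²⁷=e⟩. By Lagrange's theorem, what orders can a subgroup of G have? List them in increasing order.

|G| = 27 = 3³. By Lagrange's theorem the order of any subgroup divides 27; the divisors of 27 are 1, 3, 9, 27.

Answer: 1, 3, 9, 27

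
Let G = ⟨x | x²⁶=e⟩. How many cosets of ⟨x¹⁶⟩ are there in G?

First find ord(x¹⁶) by computing successive powers:
  (x¹⁶)¹ = x¹⁶, (x¹⁶)² = x⁶, (x¹⁶)³ = x²², (x¹⁶)⁴ = x¹², (x¹⁶)⁵ = x², (x¹⁶)⁶ = x¹⁸, (x¹⁶)⁷ = x⁸, (x¹⁶)⁸ = x²⁴, (x¹⁶)⁹ = x¹⁴, (x¹⁶)¹⁰ = x⁴, (x¹⁶)¹¹ = x²⁰, (x¹⁶)¹² = x¹⁰, (x¹⁶)¹³ = e.
So |⟨x¹⁶⟩| = ord(x¹⁶) = 13. With |G| = 26, by Lagrange [G : ⟨x¹⁶⟩] = 26/13 = 2.

Answer: 2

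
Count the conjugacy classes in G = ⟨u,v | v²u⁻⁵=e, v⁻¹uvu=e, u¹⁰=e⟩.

The conjugacy classes (representative and size) are:
  [e] (size 1), [u] (size 2), [u⁸] (size 2), [u⁷] (size 2), [u⁴] (size 2), [u⁵] (size 1), [u⁴v] (size 5), [u²v⁻¹] (size 5).
Class equation: 1 + 2 + 2 + 2 + 2 + 1 + 5 + 5 = 20 = |G|. So G has 8 conjugacy classes.

Answer: 8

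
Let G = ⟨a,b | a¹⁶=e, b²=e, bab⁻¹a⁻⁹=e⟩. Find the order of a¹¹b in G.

Compute successive powers until reaching e:
  (a¹¹b)¹ = a¹¹b, (a¹¹b)² = a¹⁴, (a¹¹b)³ = a⁹b, (a¹¹b)⁴ = a¹², (a¹¹b)⁵ = a⁷b, (a¹¹b)⁶ = a¹⁰, (a¹¹b)⁷ = a⁵b, (a¹¹b)⁸ = a⁸, (a¹¹b)⁹ = a³b, (a¹¹b)¹⁰ = a⁶, (a¹¹b)¹¹ = ab, (a¹¹b)¹² = a⁴, (a¹¹b)¹³ = a¹⁵b, (a¹¹b)¹⁴ = a², (a¹¹b)¹⁵ = a¹³b, (a¹¹b)¹⁶ = e.
The smallest positive k with (a¹¹b)ᵏ = e is 16.

Answer: 16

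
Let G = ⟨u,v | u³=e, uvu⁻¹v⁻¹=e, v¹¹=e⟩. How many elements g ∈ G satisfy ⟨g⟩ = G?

G is cyclic of order 33. An element generates G iff its order is 33, and a cyclic group of order 33 has exactly φ(33) = 20 such elements.

Answer: 20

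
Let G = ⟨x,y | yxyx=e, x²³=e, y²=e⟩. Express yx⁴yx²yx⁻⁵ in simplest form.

Multiply left to right, reducing at each step:
  y · x⁴ = x¹⁹y
  (x¹⁹y) · y = x¹⁹
  (x¹⁹) · x² = x²¹
  (x²¹) · y = x²¹y
  (x²¹y) · x⁻⁵ = x³y

Answer: x³y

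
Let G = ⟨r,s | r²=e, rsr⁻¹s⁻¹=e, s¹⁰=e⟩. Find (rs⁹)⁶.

Compute successive powers of (rs⁹), reducing at each step:
  (rs⁹)²: (rs⁹) · r = s⁹;   (s⁹) · s⁹ = s⁸
  (rs⁹)³: (s⁸) · r = rs⁸;   (rs⁸) · s⁹ = rs⁷
  (rs⁹)⁴: (rs⁷) · r = s⁷;   (s⁷) · s⁹ = s⁶
  (rs⁹)⁵: (s⁶) · r = rs⁶;   (rs⁶) · s⁹ = rs⁵
  (rs⁹)⁶: (rs⁵) · r = s⁵;   (s⁵) · s⁹ = s⁴

Answer: s⁴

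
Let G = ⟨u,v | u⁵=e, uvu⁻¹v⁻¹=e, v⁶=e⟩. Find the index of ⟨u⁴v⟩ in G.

First find ord(u⁴v) by computing successive powers:
  (u⁴v)¹ = u⁴v, (u⁴v)² = u³v², (u⁴v)³ = u²v³, (u⁴v)⁴ = uv⁴, (u⁴v)⁵ = v⁵, (u⁴v)⁶ = u⁴, (u⁴v)⁷ = u³v, (u⁴v)⁸ = u²v², (u⁴v)⁹ = uv³, (u⁴v)¹⁰ = v⁴, (u⁴v)¹¹ = u⁴v⁵, (u⁴v)¹² = u³, (u⁴v)¹³ = u²v, (u⁴v)¹⁴ = uv², (u⁴v)¹⁵ = v³, (u⁴v)¹⁶ = u⁴v⁴, (u⁴v)¹⁷ = u³v⁵, (u⁴v)¹⁸ = u², (u⁴v)¹⁹ = uv, (u⁴v)²⁰ = v², (u⁴v)²¹ = u⁴v³, (u⁴v)²² = u³v⁴, (u⁴v)²³ = u²v⁵, (u⁴v)²⁴ = u, (u⁴v)²⁵ = v, (u⁴v)²⁶ = u⁴v², (u⁴v)²⁷ = u³v³, (u⁴v)²⁸ = u²v⁴, (u⁴v)²⁹ = uv⁵, (u⁴v)³⁰ = e.
So |⟨u⁴v⟩| = ord(u⁴v) = 30. With |G| = 30, by Lagrange [G : ⟨u⁴v⟩] = 30/30 = 1.

Answer: 1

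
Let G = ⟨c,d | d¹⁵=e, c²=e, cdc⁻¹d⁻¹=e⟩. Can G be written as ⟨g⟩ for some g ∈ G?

|G| = 30. The element cd has order 30 (its powers give 30 distinct elements), so ⟨cd⟩ = G and G is cyclic.

Answer: Yes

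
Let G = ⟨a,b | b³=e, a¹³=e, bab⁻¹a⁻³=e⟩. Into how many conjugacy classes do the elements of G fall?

The conjugacy classes (representative and size) are:
  [e] (size 1), [a] (size 3), [a⁵] (size 3), [a¹⁰] (size 3), [a⁸] (size 3), [a¹⁰b] (size 13), [a⁷b²] (size 13).
Class equation: 1 + 3 + 3 + 3 + 3 + 13 + 13 = 39 = |G|. So G has 7 conjugacy classes.

Answer: 7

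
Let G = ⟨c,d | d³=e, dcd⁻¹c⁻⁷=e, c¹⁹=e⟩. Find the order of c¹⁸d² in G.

Compute successive powers until reaching e:
  (c¹⁸d²)¹ = c¹⁸d², (c¹⁸d²)² = c⁷d, (c¹⁸d²)³ = e.
The smallest positive k with (c¹⁸d²)ᵏ = e is 3.

Answer: 3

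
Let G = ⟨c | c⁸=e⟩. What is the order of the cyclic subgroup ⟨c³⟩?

|⟨c³⟩| equals the order of c³. Compute successive powers until reaching e:
  (c³)¹ = c³, (c³)² = c⁶, (c³)³ = c, (c³)⁴ = c⁴, (c³)⁵ = c⁷, (c³)⁶ = c², (c³)⁷ = c⁵, (c³)⁸ = e.
The smallest positive k with (c³)ᵏ = e is 8, so |⟨c³⟩| = 8.

Answer: 8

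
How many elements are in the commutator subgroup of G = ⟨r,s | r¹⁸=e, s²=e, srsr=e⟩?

G' = [G, G] is generated by all commutators. The generator-pair commutators are: [r, s] = r².
The subgroup they normally generate is {e, r², r⁴, r⁶, r⁸, r¹⁰, r¹², r¹⁴, r¹⁶}, of order 9.
Check: |G/G'| = 36/9 = 4 is the order of the abelianisation.

Answer: 9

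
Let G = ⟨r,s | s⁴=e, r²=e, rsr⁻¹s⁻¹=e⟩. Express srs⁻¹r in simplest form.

Multiply left to right, reducing at each step:
  s · r = rs
  (rs) · s⁻¹ = r
  r · r = e

Answer: e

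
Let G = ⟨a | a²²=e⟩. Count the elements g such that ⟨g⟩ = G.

G is cyclic of order 22. An element generates G iff its order is 22, and a cyclic group of order 22 has exactly φ(22) = 10 such elements.

Answer: 10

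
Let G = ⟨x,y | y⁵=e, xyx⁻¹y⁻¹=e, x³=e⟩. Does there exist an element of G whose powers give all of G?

|G| = 15. The element xy has order 15 (its powers give 15 distinct elements), so ⟨xy⟩ = G and G is cyclic.

Answer: Yes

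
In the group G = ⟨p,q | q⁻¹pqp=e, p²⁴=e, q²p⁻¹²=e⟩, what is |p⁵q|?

Compute successive powers until reaching e:
  (p⁵q)¹ = p⁵q, (p⁵q)² = p¹², (p⁵q)³ = p⁵q⁻¹, (p⁵q)⁴ = e.
The smallest positive k with (p⁵q)ᵏ = e is 4.

Answer: 4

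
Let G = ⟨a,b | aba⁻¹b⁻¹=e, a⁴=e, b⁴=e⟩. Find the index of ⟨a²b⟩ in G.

First find ord(a²b) by computing successive powers:
  (a²b)¹ = a²b, (a²b)² = b², (a²b)³ = a²b³, (a²b)⁴ = e.
So |⟨a²b⟩| = ord(a²b) = 4. With |G| = 16, by Lagrange [G : ⟨a²b⟩] = 16/4 = 4.

Answer: 4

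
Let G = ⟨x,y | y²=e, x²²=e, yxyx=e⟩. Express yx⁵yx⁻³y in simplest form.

Multiply left to right, reducing at each step:
  y · x⁵ = x¹⁷y
  (x¹⁷y) · y = x¹⁷
  (x¹⁷) · x⁻³ = x¹⁴
  (x¹⁴) · y = x¹⁴y

Answer: x¹⁴y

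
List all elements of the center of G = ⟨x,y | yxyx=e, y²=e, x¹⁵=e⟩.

An element z ∈ Z(G) iff z commutes with every generator.
For example e is central: e·x = x = x·e; e·y = y = y·e.
Whereas x ∉ Z(G) since x·y = xy ≠ x¹⁴y = y·x.
Checking each of the 30 elements this way gives Z(G) = {e}, of order 1.

Answer: {e}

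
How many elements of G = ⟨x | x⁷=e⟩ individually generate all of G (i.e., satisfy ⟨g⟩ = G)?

G is cyclic of order 7. An element generates G iff its order is 7, and a cyclic group of order 7 has exactly φ(7) = 6 such elements.

Answer: 6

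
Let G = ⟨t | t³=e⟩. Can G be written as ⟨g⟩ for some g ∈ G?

|G| = 3. The element t has order 3 (its powers give 3 distinct elements), so ⟨t⟩ = G and G is cyclic.

Answer: Yes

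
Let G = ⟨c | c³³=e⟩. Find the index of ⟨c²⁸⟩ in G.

First find ord(c²⁸) by computing successive powers:
  (c²⁸)¹ = c²⁸, (c²⁸)² = c²³, (c²⁸)³ = c¹⁸, (c²⁸)⁴ = c¹³, (c²⁸)⁵ = c⁸, (c²⁸)⁶ = c³, (c²⁸)⁷ = c³¹, (c²⁸)⁸ = c²⁶, (c²⁸)⁹ = c²¹, (c²⁸)¹⁰ = c¹⁶, (c²⁸)¹¹ = c¹¹, (c²⁸)¹² = c⁶, (c²⁸)¹³ = c, (c²⁸)¹⁴ = c²⁹, (c²⁸)¹⁵ = c²⁴, (c²⁸)¹⁶ = c¹⁹, (c²⁸)¹⁷ = c¹⁴, (c²⁸)¹⁸ = c⁹, (c²⁸)¹⁹ = c⁴, (c²⁸)²⁰ = c³², (c²⁸)²¹ = c²⁷, (c²⁸)²² = c²², (c²⁸)²³ = c¹⁷, (c²⁸)²⁴ = c¹², (c²⁸)²⁵ = c⁷, (c²⁸)²⁶ = c², (c²⁸)²⁷ = c³⁰, (c²⁸)²⁸ = c²⁵, (c²⁸)²⁹ = c²⁰, (c²⁸)³⁰ = c¹⁵, (c²⁸)³¹ = c¹⁰, (c²⁸)³² = c⁵, (c²⁸)³³ = e.
So |⟨c²⁸⟩| = ord(c²⁸) = 33. With |G| = 33, by Lagrange [G : ⟨c²⁸⟩] = 33/33 = 1.

Answer: 1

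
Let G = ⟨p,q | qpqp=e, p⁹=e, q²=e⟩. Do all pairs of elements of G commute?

p·q = pq but q·p = p⁸q, so p·q ≠ q·p and G is not abelian.

Answer: No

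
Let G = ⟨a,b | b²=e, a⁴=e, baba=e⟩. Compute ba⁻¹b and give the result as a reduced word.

Multiply left to right, reducing at each step:
  b · a⁻¹ = ab
  (ab) · b = a

Answer: a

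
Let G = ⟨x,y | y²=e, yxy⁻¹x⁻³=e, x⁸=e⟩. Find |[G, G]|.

G' = [G, G] is generated by all commutators. The generator-pair commutators are: [x, y] = x⁶.
The subgroup they normally generate is {e, x², x⁴, x⁶}, of order 4.
Check: |G/G'| = 16/4 = 4 is the order of the abelianisation.

Answer: 4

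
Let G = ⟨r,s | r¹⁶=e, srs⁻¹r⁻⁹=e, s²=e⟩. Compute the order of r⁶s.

Compute successive powers until reaching e:
  (r⁶s)¹ = r⁶s, (r⁶s)² = r¹², (r⁶s)³ = r²s, (r⁶s)⁴ = r⁸, (r⁶s)⁵ = r¹⁴s, (r⁶s)⁶ = r⁴, (r⁶s)⁷ = r¹⁰s, (r⁶s)⁸ = e.
The smallest positive k with (r⁶s)ᵏ = e is 8.

Answer: 8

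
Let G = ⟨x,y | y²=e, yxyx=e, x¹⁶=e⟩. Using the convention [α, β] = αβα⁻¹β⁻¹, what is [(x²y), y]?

[(x²y), y] = (x²y)·y·(x²y)⁻¹·y⁻¹.
  (x²y) · y = x²
  (x²) · (x²y) = x⁴y
  (x⁴y) · y = x⁴

Answer: x⁴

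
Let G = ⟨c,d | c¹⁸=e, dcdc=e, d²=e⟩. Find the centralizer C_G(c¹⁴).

⟨c¹⁴⟩ ⊆ C_G(c¹⁴) since powers of c¹⁴ commute with c¹⁴; so |C_G(c¹⁴)| ≥ |⟨c¹⁴⟩| = 9.
By orbit–stabilizer, |C_G(c¹⁴)| = |G| / |conj. class of c¹⁴| = 36 / 2 = 18.
The 18 elements commuting with c¹⁴ are {e, c, c², c³, c⁴, c⁵, c⁶, c⁷, c⁸, c⁹, c¹⁰, c¹¹, c¹², c¹³, c¹⁴, c¹⁵, c¹⁶, c¹⁷}.

Answer: {e, c, c², c³, c⁴, c⁵, c⁶, c⁷, c⁸, c⁹, c¹⁰, c¹¹, c¹², c¹³, c¹⁴, c¹⁵, c¹⁶, c¹⁷}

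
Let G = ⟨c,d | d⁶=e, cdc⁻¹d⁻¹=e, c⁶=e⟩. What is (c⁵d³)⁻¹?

The order of (c⁵d³) is 6 (smallest k with (c⁵d³)ᵏ = e), so (c⁵d³)⁻¹ = (c⁵d³)⁵ = cd³.
Check: (c⁵d³) · (cd³) → (c⁵d³) · c = d³;   (d³) · d³ = e, giving e as required.

Answer: cd³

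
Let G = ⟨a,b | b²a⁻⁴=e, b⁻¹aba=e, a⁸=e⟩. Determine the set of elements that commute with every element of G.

An element z ∈ Z(G) iff z commutes with every generator.
For example a⁴ is central: (a⁴)·a = a⁵ = a·(a⁴); (a⁴)·b = b⁻¹ = b·(a⁴).
Whereas a ∉ Z(G) since a·b = ab ≠ a³b⁻¹ = b·a.
Checking each of the 16 elements this way gives Z(G) = {e, a⁴}, of order 2.

Answer: {e, a⁴}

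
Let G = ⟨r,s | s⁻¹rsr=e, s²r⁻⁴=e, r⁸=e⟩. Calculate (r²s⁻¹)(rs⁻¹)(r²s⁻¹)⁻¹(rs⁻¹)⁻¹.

[(r²s⁻¹), (rs⁻¹)] = (r²s⁻¹)·(rs⁻¹)·(r²s⁻¹)⁻¹·(rs⁻¹)⁻¹.
  (r²s⁻¹) · (rs⁻¹) = r⁵
  (r⁵) · (r²s) = r³s⁻¹
  (r³s⁻¹) · (rs) = r²

Answer: r²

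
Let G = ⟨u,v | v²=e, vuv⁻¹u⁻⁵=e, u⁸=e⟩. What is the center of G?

An element z ∈ Z(G) iff z commutes with every generator.
For example u² is central: (u²)·u = u³ = u·(u²); (u²)·v = u²v = v·(u²).
Whereas u ∉ Z(G) since u·v = uv ≠ u⁵v = v·u.
Checking each of the 16 elements this way gives Z(G) = {e, u², u⁴, u⁶}, of order 4.

Answer: {e, u², u⁴, u⁶}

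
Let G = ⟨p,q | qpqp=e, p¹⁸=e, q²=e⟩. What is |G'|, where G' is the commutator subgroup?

G' = [G, G] is generated by all commutators. The generator-pair commutators are: [p, q] = p².
The subgroup they normally generate is {e, p², p⁴, p⁶, p⁸, p¹⁰, p¹², p¹⁴, p¹⁶}, of order 9.
Check: |G/G'| = 36/9 = 4 is the order of the abelianisation.

Answer: 9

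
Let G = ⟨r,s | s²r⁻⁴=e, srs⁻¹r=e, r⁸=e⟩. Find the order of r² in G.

Compute successive powers until reaching e:
  (r²)¹ = r², (r²)² = r⁴, (r²)³ = r⁶, (r²)⁴ = e.
The smallest positive k with (r²)ᵏ = e is 4.

Answer: 4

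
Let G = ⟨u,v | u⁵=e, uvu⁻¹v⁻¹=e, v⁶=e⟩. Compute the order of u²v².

Compute successive powers until reaching e:
  (u²v²)¹ = u²v², (u²v²)² = u⁴v⁴, (u²v²)³ = u, (u²v²)⁴ = u³v², (u²v²)⁵ = v⁴, (u²v²)⁶ = u², (u²v²)⁷ = u⁴v², (u²v²)⁸ = uv⁴, (u²v²)⁹ = u³, (u²v²)¹⁰ = v², (u²v²)¹¹ = u²v⁴, (u²v²)¹² = u⁴, (u²v²)¹³ = uv², (u²v²)¹⁴ = u³v⁴, (u²v²)¹⁵ = e.
The smallest positive k with (u²v²)ᵏ = e is 15.

Answer: 15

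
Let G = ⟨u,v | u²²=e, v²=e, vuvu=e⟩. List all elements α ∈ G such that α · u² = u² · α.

⟨u²⟩ ⊆ C_G(u²) since powers of u² commute with u²; so |C_G(u²)| ≥ |⟨u²⟩| = 11.
By orbit–stabilizer, |C_G(u²)| = |G| / |conj. class of u²| = 44 / 2 = 22.
The 22 elements commuting with u² are {e, u, u², u³, u⁴, u⁵, u⁶, u⁷, u⁸, u⁹, u¹⁰, u¹¹, u¹², u¹³, u¹⁴, u¹⁵, u¹⁶, u¹⁷, u¹⁸, u¹⁹, u²⁰, u²¹}.

Answer: {e, u, u², u³, u⁴, u⁵, u⁶, u⁷, u⁸, u⁹, u¹⁰, u¹¹, u¹², u¹³, u¹⁴, u¹⁵, u¹⁶, u¹⁷, u¹⁸, u¹⁹, u²⁰, u²¹}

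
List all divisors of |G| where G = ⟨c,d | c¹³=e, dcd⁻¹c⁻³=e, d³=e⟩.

|G| = 39 = 3 · 13. By Lagrange's theorem the order of any subgroup divides 39; the divisors of 39 are 1, 3, 13, 39.

Answer: 1, 3, 13, 39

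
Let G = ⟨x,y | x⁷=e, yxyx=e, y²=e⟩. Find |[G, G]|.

G' = [G, G] is generated by all commutators. The generator-pair commutators are: [x, y] = x².
The subgroup they normally generate is {e, x, x², x³, x⁴, x⁵, x⁶}, of order 7.
Check: |G/G'| = 14/7 = 2 is the order of the abelianisation.

Answer: 7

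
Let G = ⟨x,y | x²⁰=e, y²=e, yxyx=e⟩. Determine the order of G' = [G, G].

G' = [G, G] is generated by all commutators. The generator-pair commutators are: [x, y] = x².
The subgroup they normally generate is {e, x², x⁴, x⁶, x⁸, x¹⁰, x¹², x¹⁴, x¹⁶, x¹⁸}, of order 10.
Check: |G/G'| = 40/10 = 4 is the order of the abelianisation.

Answer: 10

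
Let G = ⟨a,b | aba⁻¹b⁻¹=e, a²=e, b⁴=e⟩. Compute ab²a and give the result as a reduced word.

Multiply left to right, reducing at each step:
  a · b² = ab²
  (ab²) · a = b²

Answer: b²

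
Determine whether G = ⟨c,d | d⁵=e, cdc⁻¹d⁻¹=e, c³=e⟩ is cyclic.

|G| = 15. The element cd has order 15 (its powers give 15 distinct elements), so ⟨cd⟩ = G and G is cyclic.

Answer: Yes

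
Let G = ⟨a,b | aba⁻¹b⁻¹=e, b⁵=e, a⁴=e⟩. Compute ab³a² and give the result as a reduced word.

Multiply left to right, reducing at each step:
  a · b³ = ab³
  (ab³) · a² = a³b³

Answer: a³b³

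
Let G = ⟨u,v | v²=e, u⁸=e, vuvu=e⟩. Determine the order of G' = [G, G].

G' = [G, G] is generated by all commutators. The generator-pair commutators are: [u, v] = u².
The subgroup they normally generate is {e, u², u⁴, u⁶}, of order 4.
Check: |G/G'| = 16/4 = 4 is the order of the abelianisation.

Answer: 4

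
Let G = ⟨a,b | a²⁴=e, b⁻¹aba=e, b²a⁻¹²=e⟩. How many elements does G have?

Enumerate words in the generators, reducing via the relations: the distinct elements are
  {a, b, e, ab, a², a³, a⁴, a⁵, a⁶, a⁷, a⁸, a⁹, a²b, a²², a²³, a²¹, a²⁰, a³b, a¹², a¹³, a¹¹, a¹⁰, a¹⁴, a¹⁵, a¹⁶, a¹⁷, a¹⁸, a¹⁹, a⁴b, a⁵b, a⁶b, a⁷b, a⁸b, a⁹b, b⁻¹, ab⁻¹, a¹¹b, a¹⁰b, a²b⁻¹, a³b⁻¹, a⁴b⁻¹, a⁵b⁻¹, a⁶b⁻¹, a⁷b⁻¹, a⁸b⁻¹, a⁹b⁻¹, a¹¹b⁻¹, a¹⁰b⁻¹}.
No further products give new elements, so |G| = 48.

Answer: 48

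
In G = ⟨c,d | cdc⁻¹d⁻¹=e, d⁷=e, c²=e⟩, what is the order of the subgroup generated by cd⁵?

|⟨cd⁵⟩| equals the order of cd⁵. Compute successive powers until reaching e:
  (cd⁵)¹ = cd⁵, (cd⁵)² = d³, (cd⁵)³ = cd, (cd⁵)⁴ = d⁶, (cd⁵)⁵ = cd⁴, (cd⁵)⁶ = d², (cd⁵)⁷ = c, (cd⁵)⁸ = d⁵, (cd⁵)⁹ = cd³, (cd⁵)¹⁰ = d, (cd⁵)¹¹ = cd⁶, (cd⁵)¹² = d⁴, (cd⁵)¹³ = cd², (cd⁵)¹⁴ = e.
The smallest positive k with (cd⁵)ᵏ = e is 14, so |⟨cd⁵⟩| = 14.

Answer: 14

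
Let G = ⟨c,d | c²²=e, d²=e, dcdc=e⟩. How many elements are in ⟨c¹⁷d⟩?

|⟨c¹⁷d⟩| equals the order of c¹⁷d. Compute successive powers until reaching e:
  (c¹⁷d)¹ = c¹⁷d, (c¹⁷d)² = e.
The smallest positive k with (c¹⁷d)ᵏ = e is 2, so |⟨c¹⁷d⟩| = 2.

Answer: 2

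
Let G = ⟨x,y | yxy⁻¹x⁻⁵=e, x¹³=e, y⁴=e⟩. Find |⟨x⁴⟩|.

|⟨x⁴⟩| equals the order of x⁴. Compute successive powers until reaching e:
  (x⁴)¹ = x⁴, (x⁴)² = x⁸, (x⁴)³ = x¹², (x⁴)⁴ = x³, (x⁴)⁵ = x⁷, (x⁴)⁶ = x¹¹, (x⁴)⁷ = x², (x⁴)⁸ = x⁶, (x⁴)⁹ = x¹⁰, (x⁴)¹⁰ = x, (x⁴)¹¹ = x⁵, (x⁴)¹² = x⁹, (x⁴)¹³ = e.
The smallest positive k with (x⁴)ᵏ = e is 13, so |⟨x⁴⟩| = 13.

Answer: 13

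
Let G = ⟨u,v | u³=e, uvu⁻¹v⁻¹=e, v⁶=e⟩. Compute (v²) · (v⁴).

Compute (v²) · (v⁴) by multiplying left to right and reducing via the relations at each step:
  (v²) · v⁴ = e

Answer: e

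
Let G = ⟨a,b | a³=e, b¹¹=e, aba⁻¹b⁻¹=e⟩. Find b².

Compute successive powers of b, reducing at each step:
  b²: b · b = b²

Answer: b²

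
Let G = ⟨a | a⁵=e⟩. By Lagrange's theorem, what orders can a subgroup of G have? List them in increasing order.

|G| = 5 = 5. By Lagrange's theorem the order of any subgroup divides 5; the divisors of 5 are 1, 5.

Answer: 1, 5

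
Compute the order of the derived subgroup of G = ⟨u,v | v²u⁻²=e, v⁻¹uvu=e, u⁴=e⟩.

G' = [G, G] is generated by all commutators. The generator-pair commutators are: [u, v] = u².
The subgroup they normally generate is {e, u²}, of order 2.
Check: |G/G'| = 8/2 = 4 is the order of the abelianisation.

Answer: 2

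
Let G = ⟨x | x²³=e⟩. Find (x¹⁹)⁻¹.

The order of (x¹⁹) is 23 (smallest k with (x¹⁹)ᵏ = e), so (x¹⁹)⁻¹ = (x¹⁹)²² = x⁴.
Check: (x¹⁹) · (x⁴) → (x¹⁹) · x⁴ = e, giving e as required.

Answer: x⁴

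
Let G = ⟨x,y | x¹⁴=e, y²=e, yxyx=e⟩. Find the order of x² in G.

Compute successive powers until reaching e:
  (x²)¹ = x², (x²)² = x⁴, (x²)³ = x⁶, (x²)⁴ = x⁸, (x²)⁵ = x¹⁰, (x²)⁶ = x¹², (x²)⁷ = e.
The smallest positive k with (x²)ᵏ = e is 7.

Answer: 7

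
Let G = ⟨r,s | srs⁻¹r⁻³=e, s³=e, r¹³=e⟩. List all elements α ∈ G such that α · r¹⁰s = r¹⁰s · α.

⟨r¹⁰s⟩ ⊆ C_G(r¹⁰s) since powers of r¹⁰s commute with r¹⁰s; so |C_G(r¹⁰s)| ≥ |⟨r¹⁰s⟩| = 3.
By orbit–stabilizer, |C_G(r¹⁰s)| = |G| / |conj. class of r¹⁰s| = 39 / 13 = 3.
The 3 elements commuting with r¹⁰s are {e, rs², r¹⁰s}.

Answer: {e, rs², r¹⁰s}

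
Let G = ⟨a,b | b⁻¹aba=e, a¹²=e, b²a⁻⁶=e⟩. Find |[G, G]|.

G' = [G, G] is generated by all commutators. The generator-pair commutators are: [a, b] = a².
The subgroup they normally generate is {e, a², a⁴, a⁶, a⁸, a¹⁰}, of order 6.
Check: |G/G'| = 24/6 = 4 is the order of the abelianisation.

Answer: 6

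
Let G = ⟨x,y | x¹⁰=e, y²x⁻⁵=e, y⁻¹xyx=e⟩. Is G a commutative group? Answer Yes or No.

x·y = xy but y·x = x⁴y⁻¹, so x·y ≠ y·x and G is not abelian.

Answer: No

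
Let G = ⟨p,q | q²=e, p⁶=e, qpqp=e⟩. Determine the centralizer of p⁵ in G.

⟨p⁵⟩ ⊆ C_G(p⁵) since powers of p⁵ commute with p⁵; so |C_G(p⁵)| ≥ |⟨p⁵⟩| = 6.
By orbit–stabilizer, |C_G(p⁵)| = |G| / |conj. class of p⁵| = 12 / 2 = 6.
The 6 elements commuting with p⁵ are {e, p, p², p³, p⁴, p⁵}.

Answer: {e, p, p², p³, p⁴, p⁵}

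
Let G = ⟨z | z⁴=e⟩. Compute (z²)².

Compute successive powers of (z²), reducing at each step:
  (z²)²: (z²) · z² = e

Answer: e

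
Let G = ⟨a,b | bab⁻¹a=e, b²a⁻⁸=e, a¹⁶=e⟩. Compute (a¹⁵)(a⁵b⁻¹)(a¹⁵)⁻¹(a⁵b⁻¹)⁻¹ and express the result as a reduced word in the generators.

[(a¹⁵), (a⁵b⁻¹)] = (a¹⁵)·(a⁵b⁻¹)·(a¹⁵)⁻¹·(a⁵b⁻¹)⁻¹.
  (a¹⁵) · (a⁵b⁻¹) = a⁴b⁻¹
  (a⁴b⁻¹) · a = a³b⁻¹
  (a³b⁻¹) · (a⁵b) = a¹⁴

Answer: a¹⁴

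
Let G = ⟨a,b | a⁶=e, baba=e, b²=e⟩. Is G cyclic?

Every cyclic group is abelian. But a·b = ab while b·a = a⁵b, so a·b ≠ b·a and G is not abelian. Hence G is not cyclic.

Answer: No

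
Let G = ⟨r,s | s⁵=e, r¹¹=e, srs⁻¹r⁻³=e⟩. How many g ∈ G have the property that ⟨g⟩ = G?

⟨g⟩ = G would require ord(g) = |G| = 55, but the maximum element order in G is 11 < 55. So G is not cyclic and no single element generates it: the count is 0.

Answer: 0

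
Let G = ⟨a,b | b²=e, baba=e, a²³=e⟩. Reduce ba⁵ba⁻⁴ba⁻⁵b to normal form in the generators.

Multiply left to right, reducing at each step:
  b · a⁵ = a¹⁸b
  (a¹⁸b) · b = a¹⁸
  (a¹⁸) · a⁻⁴ = a¹⁴
  (a¹⁴) · b = a¹⁴b
  (a¹⁴b) · a⁻⁵ = a¹⁹b
  (a¹⁹b) · b = a¹⁹

Answer: a¹⁹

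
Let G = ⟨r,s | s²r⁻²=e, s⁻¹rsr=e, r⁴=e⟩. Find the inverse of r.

The order of r is 4 (smallest k with rᵏ = e), so r⁻¹ = r³ = r³.
Check: r · (r³) → r · r³ = e, giving e as required.

Answer: r³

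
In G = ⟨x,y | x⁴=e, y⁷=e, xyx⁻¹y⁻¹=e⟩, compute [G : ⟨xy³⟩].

First find ord(xy³) by computing successive powers:
  (xy³)¹ = xy³, (xy³)² = x²y⁶, (xy³)³ = x³y², (xy³)⁴ = y⁵, (xy³)⁵ = xy, (xy³)⁶ = x²y⁴, (xy³)⁷ = x³, (xy³)⁸ = y³, (xy³)⁹ = xy⁶, (xy³)¹⁰ = x²y², (xy³)¹¹ = x³y⁵, (xy³)¹² = y, (xy³)¹³ = xy⁴, (xy³)¹⁴ = x², (xy³)¹⁵ = x³y³, (xy³)¹⁶ = y⁶, (xy³)¹⁷ = xy², (xy³)¹⁸ = x²y⁵, (xy³)¹⁹ = x³y, (xy³)²⁰ = y⁴, (xy³)²¹ = x, (xy³)²² = x²y³, (xy³)²³ = x³y⁶, (xy³)²⁴ = y², (xy³)²⁵ = xy⁵, (xy³)²⁶ = x²y, (xy³)²⁷ = x³y⁴, (xy³)²⁸ = e.
So |⟨xy³⟩| = ord(xy³) = 28. With |G| = 28, by Lagrange [G : ⟨xy³⟩] = 28/28 = 1.

Answer: 1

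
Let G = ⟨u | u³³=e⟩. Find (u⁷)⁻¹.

The order of (u⁷) is 33 (smallest k with (u⁷)ᵏ = e), so (u⁷)⁻¹ = (u⁷)³² = u²⁶.
Check: (u⁷) · (u²⁶) → (u⁷) · u²⁶ = e, giving e as required.

Answer: u²⁶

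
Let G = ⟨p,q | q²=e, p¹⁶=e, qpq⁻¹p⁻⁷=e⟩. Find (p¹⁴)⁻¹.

The order of (p¹⁴) is 8 (smallest k with (p¹⁴)ᵏ = e), so (p¹⁴)⁻¹ = (p¹⁴)⁷ = p².
Check: (p¹⁴) · (p²) → (p¹⁴) · p² = e, giving e as required.

Answer: p²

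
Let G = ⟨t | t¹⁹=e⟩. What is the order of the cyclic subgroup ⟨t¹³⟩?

|⟨t¹³⟩| equals the order of t¹³. Compute successive powers until reaching e:
  (t¹³)¹ = t¹³, (t¹³)² = t⁷, (t¹³)³ = t, (t¹³)⁴ = t¹⁴, (t¹³)⁵ = t⁸, (t¹³)⁶ = t², (t¹³)⁷ = t¹⁵, (t¹³)⁸ = t⁹, (t¹³)⁹ = t³, (t¹³)¹⁰ = t¹⁶, (t¹³)¹¹ = t¹⁰, (t¹³)¹² = t⁴, (t¹³)¹³ = t¹⁷, (t¹³)¹⁴ = t¹¹, (t¹³)¹⁵ = t⁵, (t¹³)¹⁶ = t¹⁸, (t¹³)¹⁷ = t¹², (t¹³)¹⁸ = t⁶, (t¹³)¹⁹ = e.
The smallest positive k with (t¹³)ᵏ = e is 19, so |⟨t¹³⟩| = 19.

Answer: 19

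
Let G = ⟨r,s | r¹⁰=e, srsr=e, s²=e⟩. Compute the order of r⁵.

Compute successive powers until reaching e:
  (r⁵)¹ = r⁵, (r⁵)² = e.
The smallest positive k with (r⁵)ᵏ = e is 2.

Answer: 2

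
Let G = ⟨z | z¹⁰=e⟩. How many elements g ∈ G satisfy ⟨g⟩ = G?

G is cyclic of order 10. An element generates G iff its order is 10, and a cyclic group of order 10 has exactly φ(10) = 4 such elements.

Answer: 4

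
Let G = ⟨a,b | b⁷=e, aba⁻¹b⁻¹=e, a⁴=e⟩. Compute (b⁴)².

Compute successive powers of (b⁴), reducing at each step:
  (b⁴)²: (b⁴) · b⁴ = b

Answer: b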